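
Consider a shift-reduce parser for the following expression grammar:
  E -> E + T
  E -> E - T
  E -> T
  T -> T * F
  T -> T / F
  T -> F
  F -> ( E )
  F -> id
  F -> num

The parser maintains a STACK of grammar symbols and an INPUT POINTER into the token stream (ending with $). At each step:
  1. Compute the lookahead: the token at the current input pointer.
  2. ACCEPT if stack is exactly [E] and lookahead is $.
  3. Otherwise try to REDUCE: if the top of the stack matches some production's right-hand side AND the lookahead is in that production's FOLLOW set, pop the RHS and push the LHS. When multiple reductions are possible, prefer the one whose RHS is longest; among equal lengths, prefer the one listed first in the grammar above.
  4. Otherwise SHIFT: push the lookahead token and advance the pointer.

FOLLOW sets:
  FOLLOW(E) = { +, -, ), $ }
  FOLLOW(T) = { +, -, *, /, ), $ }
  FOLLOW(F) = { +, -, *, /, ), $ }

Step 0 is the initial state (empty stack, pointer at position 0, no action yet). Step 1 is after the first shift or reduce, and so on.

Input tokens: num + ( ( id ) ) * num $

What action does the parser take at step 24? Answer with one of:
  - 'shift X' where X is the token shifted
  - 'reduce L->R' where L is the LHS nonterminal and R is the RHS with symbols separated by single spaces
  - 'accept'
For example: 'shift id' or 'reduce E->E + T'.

Step 1: shift num. Stack=[num] ptr=1 lookahead=+ remaining=[+ ( ( id ) ) * num $]
Step 2: reduce F->num. Stack=[F] ptr=1 lookahead=+ remaining=[+ ( ( id ) ) * num $]
Step 3: reduce T->F. Stack=[T] ptr=1 lookahead=+ remaining=[+ ( ( id ) ) * num $]
Step 4: reduce E->T. Stack=[E] ptr=1 lookahead=+ remaining=[+ ( ( id ) ) * num $]
Step 5: shift +. Stack=[E +] ptr=2 lookahead=( remaining=[( ( id ) ) * num $]
Step 6: shift (. Stack=[E + (] ptr=3 lookahead=( remaining=[( id ) ) * num $]
Step 7: shift (. Stack=[E + ( (] ptr=4 lookahead=id remaining=[id ) ) * num $]
Step 8: shift id. Stack=[E + ( ( id] ptr=5 lookahead=) remaining=[) ) * num $]
Step 9: reduce F->id. Stack=[E + ( ( F] ptr=5 lookahead=) remaining=[) ) * num $]
Step 10: reduce T->F. Stack=[E + ( ( T] ptr=5 lookahead=) remaining=[) ) * num $]
Step 11: reduce E->T. Stack=[E + ( ( E] ptr=5 lookahead=) remaining=[) ) * num $]
Step 12: shift ). Stack=[E + ( ( E )] ptr=6 lookahead=) remaining=[) * num $]
Step 13: reduce F->( E ). Stack=[E + ( F] ptr=6 lookahead=) remaining=[) * num $]
Step 14: reduce T->F. Stack=[E + ( T] ptr=6 lookahead=) remaining=[) * num $]
Step 15: reduce E->T. Stack=[E + ( E] ptr=6 lookahead=) remaining=[) * num $]
Step 16: shift ). Stack=[E + ( E )] ptr=7 lookahead=* remaining=[* num $]
Step 17: reduce F->( E ). Stack=[E + F] ptr=7 lookahead=* remaining=[* num $]
Step 18: reduce T->F. Stack=[E + T] ptr=7 lookahead=* remaining=[* num $]
Step 19: shift *. Stack=[E + T *] ptr=8 lookahead=num remaining=[num $]
Step 20: shift num. Stack=[E + T * num] ptr=9 lookahead=$ remaining=[$]
Step 21: reduce F->num. Stack=[E + T * F] ptr=9 lookahead=$ remaining=[$]
Step 22: reduce T->T * F. Stack=[E + T] ptr=9 lookahead=$ remaining=[$]
Step 23: reduce E->E + T. Stack=[E] ptr=9 lookahead=$ remaining=[$]
Step 24: accept. Stack=[E] ptr=9 lookahead=$ remaining=[$]

Answer: accept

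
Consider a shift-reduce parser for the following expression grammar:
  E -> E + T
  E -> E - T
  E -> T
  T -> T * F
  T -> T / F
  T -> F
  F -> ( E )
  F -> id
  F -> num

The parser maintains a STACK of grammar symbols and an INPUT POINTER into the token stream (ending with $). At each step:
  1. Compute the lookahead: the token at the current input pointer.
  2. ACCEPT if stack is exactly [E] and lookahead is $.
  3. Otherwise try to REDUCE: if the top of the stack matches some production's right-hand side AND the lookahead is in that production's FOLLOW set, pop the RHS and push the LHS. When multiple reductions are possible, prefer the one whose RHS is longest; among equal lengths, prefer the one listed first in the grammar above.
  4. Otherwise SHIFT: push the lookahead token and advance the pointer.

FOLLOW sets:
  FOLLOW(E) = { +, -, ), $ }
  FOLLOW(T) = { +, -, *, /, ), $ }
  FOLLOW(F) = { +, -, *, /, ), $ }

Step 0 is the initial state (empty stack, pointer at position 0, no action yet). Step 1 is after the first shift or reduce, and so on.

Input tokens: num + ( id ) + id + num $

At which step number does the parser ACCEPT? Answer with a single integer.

Answer: 25

Derivation:
Step 1: shift num. Stack=[num] ptr=1 lookahead=+ remaining=[+ ( id ) + id + num $]
Step 2: reduce F->num. Stack=[F] ptr=1 lookahead=+ remaining=[+ ( id ) + id + num $]
Step 3: reduce T->F. Stack=[T] ptr=1 lookahead=+ remaining=[+ ( id ) + id + num $]
Step 4: reduce E->T. Stack=[E] ptr=1 lookahead=+ remaining=[+ ( id ) + id + num $]
Step 5: shift +. Stack=[E +] ptr=2 lookahead=( remaining=[( id ) + id + num $]
Step 6: shift (. Stack=[E + (] ptr=3 lookahead=id remaining=[id ) + id + num $]
Step 7: shift id. Stack=[E + ( id] ptr=4 lookahead=) remaining=[) + id + num $]
Step 8: reduce F->id. Stack=[E + ( F] ptr=4 lookahead=) remaining=[) + id + num $]
Step 9: reduce T->F. Stack=[E + ( T] ptr=4 lookahead=) remaining=[) + id + num $]
Step 10: reduce E->T. Stack=[E + ( E] ptr=4 lookahead=) remaining=[) + id + num $]
Step 11: shift ). Stack=[E + ( E )] ptr=5 lookahead=+ remaining=[+ id + num $]
Step 12: reduce F->( E ). Stack=[E + F] ptr=5 lookahead=+ remaining=[+ id + num $]
Step 13: reduce T->F. Stack=[E + T] ptr=5 lookahead=+ remaining=[+ id + num $]
Step 14: reduce E->E + T. Stack=[E] ptr=5 lookahead=+ remaining=[+ id + num $]
Step 15: shift +. Stack=[E +] ptr=6 lookahead=id remaining=[id + num $]
Step 16: shift id. Stack=[E + id] ptr=7 lookahead=+ remaining=[+ num $]
Step 17: reduce F->id. Stack=[E + F] ptr=7 lookahead=+ remaining=[+ num $]
Step 18: reduce T->F. Stack=[E + T] ptr=7 lookahead=+ remaining=[+ num $]
Step 19: reduce E->E + T. Stack=[E] ptr=7 lookahead=+ remaining=[+ num $]
Step 20: shift +. Stack=[E +] ptr=8 lookahead=num remaining=[num $]
Step 21: shift num. Stack=[E + num] ptr=9 lookahead=$ remaining=[$]
Step 22: reduce F->num. Stack=[E + F] ptr=9 lookahead=$ remaining=[$]
Step 23: reduce T->F. Stack=[E + T] ptr=9 lookahead=$ remaining=[$]
Step 24: reduce E->E + T. Stack=[E] ptr=9 lookahead=$ remaining=[$]
Step 25: accept. Stack=[E] ptr=9 lookahead=$ remaining=[$]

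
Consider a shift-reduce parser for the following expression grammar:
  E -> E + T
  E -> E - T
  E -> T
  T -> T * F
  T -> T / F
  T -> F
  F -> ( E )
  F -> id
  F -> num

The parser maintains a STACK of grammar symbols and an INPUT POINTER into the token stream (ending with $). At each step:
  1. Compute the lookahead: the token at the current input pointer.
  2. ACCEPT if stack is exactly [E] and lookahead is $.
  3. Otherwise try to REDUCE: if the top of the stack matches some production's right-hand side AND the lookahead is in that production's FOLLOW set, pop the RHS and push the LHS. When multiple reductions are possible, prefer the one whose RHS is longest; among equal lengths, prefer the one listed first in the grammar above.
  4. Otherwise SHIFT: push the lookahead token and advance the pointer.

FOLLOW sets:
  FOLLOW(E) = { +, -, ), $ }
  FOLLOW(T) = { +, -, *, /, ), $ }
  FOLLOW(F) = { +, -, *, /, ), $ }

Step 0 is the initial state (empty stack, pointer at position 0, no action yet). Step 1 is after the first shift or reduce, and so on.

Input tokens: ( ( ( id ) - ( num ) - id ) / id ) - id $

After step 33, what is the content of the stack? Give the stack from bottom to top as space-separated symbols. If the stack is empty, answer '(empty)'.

Answer: ( T

Derivation:
Step 1: shift (. Stack=[(] ptr=1 lookahead=( remaining=[( ( id ) - ( num ) - id ) / id ) - id $]
Step 2: shift (. Stack=[( (] ptr=2 lookahead=( remaining=[( id ) - ( num ) - id ) / id ) - id $]
Step 3: shift (. Stack=[( ( (] ptr=3 lookahead=id remaining=[id ) - ( num ) - id ) / id ) - id $]
Step 4: shift id. Stack=[( ( ( id] ptr=4 lookahead=) remaining=[) - ( num ) - id ) / id ) - id $]
Step 5: reduce F->id. Stack=[( ( ( F] ptr=4 lookahead=) remaining=[) - ( num ) - id ) / id ) - id $]
Step 6: reduce T->F. Stack=[( ( ( T] ptr=4 lookahead=) remaining=[) - ( num ) - id ) / id ) - id $]
Step 7: reduce E->T. Stack=[( ( ( E] ptr=4 lookahead=) remaining=[) - ( num ) - id ) / id ) - id $]
Step 8: shift ). Stack=[( ( ( E )] ptr=5 lookahead=- remaining=[- ( num ) - id ) / id ) - id $]
Step 9: reduce F->( E ). Stack=[( ( F] ptr=5 lookahead=- remaining=[- ( num ) - id ) / id ) - id $]
Step 10: reduce T->F. Stack=[( ( T] ptr=5 lookahead=- remaining=[- ( num ) - id ) / id ) - id $]
Step 11: reduce E->T. Stack=[( ( E] ptr=5 lookahead=- remaining=[- ( num ) - id ) / id ) - id $]
Step 12: shift -. Stack=[( ( E -] ptr=6 lookahead=( remaining=[( num ) - id ) / id ) - id $]
Step 13: shift (. Stack=[( ( E - (] ptr=7 lookahead=num remaining=[num ) - id ) / id ) - id $]
Step 14: shift num. Stack=[( ( E - ( num] ptr=8 lookahead=) remaining=[) - id ) / id ) - id $]
Step 15: reduce F->num. Stack=[( ( E - ( F] ptr=8 lookahead=) remaining=[) - id ) / id ) - id $]
Step 16: reduce T->F. Stack=[( ( E - ( T] ptr=8 lookahead=) remaining=[) - id ) / id ) - id $]
Step 17: reduce E->T. Stack=[( ( E - ( E] ptr=8 lookahead=) remaining=[) - id ) / id ) - id $]
Step 18: shift ). Stack=[( ( E - ( E )] ptr=9 lookahead=- remaining=[- id ) / id ) - id $]
Step 19: reduce F->( E ). Stack=[( ( E - F] ptr=9 lookahead=- remaining=[- id ) / id ) - id $]
Step 20: reduce T->F. Stack=[( ( E - T] ptr=9 lookahead=- remaining=[- id ) / id ) - id $]
Step 21: reduce E->E - T. Stack=[( ( E] ptr=9 lookahead=- remaining=[- id ) / id ) - id $]
Step 22: shift -. Stack=[( ( E -] ptr=10 lookahead=id remaining=[id ) / id ) - id $]
Step 23: shift id. Stack=[( ( E - id] ptr=11 lookahead=) remaining=[) / id ) - id $]
Step 24: reduce F->id. Stack=[( ( E - F] ptr=11 lookahead=) remaining=[) / id ) - id $]
Step 25: reduce T->F. Stack=[( ( E - T] ptr=11 lookahead=) remaining=[) / id ) - id $]
Step 26: reduce E->E - T. Stack=[( ( E] ptr=11 lookahead=) remaining=[) / id ) - id $]
Step 27: shift ). Stack=[( ( E )] ptr=12 lookahead=/ remaining=[/ id ) - id $]
Step 28: reduce F->( E ). Stack=[( F] ptr=12 lookahead=/ remaining=[/ id ) - id $]
Step 29: reduce T->F. Stack=[( T] ptr=12 lookahead=/ remaining=[/ id ) - id $]
Step 30: shift /. Stack=[( T /] ptr=13 lookahead=id remaining=[id ) - id $]
Step 31: shift id. Stack=[( T / id] ptr=14 lookahead=) remaining=[) - id $]
Step 32: reduce F->id. Stack=[( T / F] ptr=14 lookahead=) remaining=[) - id $]
Step 33: reduce T->T / F. Stack=[( T] ptr=14 lookahead=) remaining=[) - id $]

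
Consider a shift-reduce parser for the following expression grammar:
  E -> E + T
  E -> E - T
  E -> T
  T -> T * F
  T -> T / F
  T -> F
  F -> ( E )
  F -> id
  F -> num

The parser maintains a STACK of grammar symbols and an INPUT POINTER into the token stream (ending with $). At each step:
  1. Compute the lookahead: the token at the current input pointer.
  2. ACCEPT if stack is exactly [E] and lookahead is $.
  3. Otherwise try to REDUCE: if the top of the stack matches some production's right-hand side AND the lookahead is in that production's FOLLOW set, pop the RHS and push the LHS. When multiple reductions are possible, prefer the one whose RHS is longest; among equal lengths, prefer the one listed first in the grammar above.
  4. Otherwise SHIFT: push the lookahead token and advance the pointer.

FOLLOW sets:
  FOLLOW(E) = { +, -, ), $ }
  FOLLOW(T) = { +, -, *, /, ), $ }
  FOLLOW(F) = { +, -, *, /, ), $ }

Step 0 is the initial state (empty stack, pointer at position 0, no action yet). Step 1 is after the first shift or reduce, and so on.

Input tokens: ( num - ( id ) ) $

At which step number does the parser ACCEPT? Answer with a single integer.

Step 1: shift (. Stack=[(] ptr=1 lookahead=num remaining=[num - ( id ) ) $]
Step 2: shift num. Stack=[( num] ptr=2 lookahead=- remaining=[- ( id ) ) $]
Step 3: reduce F->num. Stack=[( F] ptr=2 lookahead=- remaining=[- ( id ) ) $]
Step 4: reduce T->F. Stack=[( T] ptr=2 lookahead=- remaining=[- ( id ) ) $]
Step 5: reduce E->T. Stack=[( E] ptr=2 lookahead=- remaining=[- ( id ) ) $]
Step 6: shift -. Stack=[( E -] ptr=3 lookahead=( remaining=[( id ) ) $]
Step 7: shift (. Stack=[( E - (] ptr=4 lookahead=id remaining=[id ) ) $]
Step 8: shift id. Stack=[( E - ( id] ptr=5 lookahead=) remaining=[) ) $]
Step 9: reduce F->id. Stack=[( E - ( F] ptr=5 lookahead=) remaining=[) ) $]
Step 10: reduce T->F. Stack=[( E - ( T] ptr=5 lookahead=) remaining=[) ) $]
Step 11: reduce E->T. Stack=[( E - ( E] ptr=5 lookahead=) remaining=[) ) $]
Step 12: shift ). Stack=[( E - ( E )] ptr=6 lookahead=) remaining=[) $]
Step 13: reduce F->( E ). Stack=[( E - F] ptr=6 lookahead=) remaining=[) $]
Step 14: reduce T->F. Stack=[( E - T] ptr=6 lookahead=) remaining=[) $]
Step 15: reduce E->E - T. Stack=[( E] ptr=6 lookahead=) remaining=[) $]
Step 16: shift ). Stack=[( E )] ptr=7 lookahead=$ remaining=[$]
Step 17: reduce F->( E ). Stack=[F] ptr=7 lookahead=$ remaining=[$]
Step 18: reduce T->F. Stack=[T] ptr=7 lookahead=$ remaining=[$]
Step 19: reduce E->T. Stack=[E] ptr=7 lookahead=$ remaining=[$]
Step 20: accept. Stack=[E] ptr=7 lookahead=$ remaining=[$]

Answer: 20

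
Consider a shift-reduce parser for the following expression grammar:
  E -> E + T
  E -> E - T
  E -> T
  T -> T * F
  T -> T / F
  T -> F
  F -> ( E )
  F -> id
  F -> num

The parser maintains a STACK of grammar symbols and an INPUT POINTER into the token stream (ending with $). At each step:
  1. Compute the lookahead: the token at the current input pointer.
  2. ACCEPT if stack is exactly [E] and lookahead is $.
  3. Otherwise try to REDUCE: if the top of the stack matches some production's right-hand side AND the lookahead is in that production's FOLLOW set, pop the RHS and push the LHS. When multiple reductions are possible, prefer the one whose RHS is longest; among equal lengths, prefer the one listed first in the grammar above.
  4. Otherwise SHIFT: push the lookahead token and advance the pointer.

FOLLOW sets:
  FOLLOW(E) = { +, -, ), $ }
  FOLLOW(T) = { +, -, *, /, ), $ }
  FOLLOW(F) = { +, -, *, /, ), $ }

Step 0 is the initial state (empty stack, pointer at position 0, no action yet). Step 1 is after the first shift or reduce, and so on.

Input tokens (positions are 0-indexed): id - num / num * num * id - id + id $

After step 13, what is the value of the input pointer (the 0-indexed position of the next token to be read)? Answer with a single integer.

Step 1: shift id. Stack=[id] ptr=1 lookahead=- remaining=[- num / num * num * id - id + id $]
Step 2: reduce F->id. Stack=[F] ptr=1 lookahead=- remaining=[- num / num * num * id - id + id $]
Step 3: reduce T->F. Stack=[T] ptr=1 lookahead=- remaining=[- num / num * num * id - id + id $]
Step 4: reduce E->T. Stack=[E] ptr=1 lookahead=- remaining=[- num / num * num * id - id + id $]
Step 5: shift -. Stack=[E -] ptr=2 lookahead=num remaining=[num / num * num * id - id + id $]
Step 6: shift num. Stack=[E - num] ptr=3 lookahead=/ remaining=[/ num * num * id - id + id $]
Step 7: reduce F->num. Stack=[E - F] ptr=3 lookahead=/ remaining=[/ num * num * id - id + id $]
Step 8: reduce T->F. Stack=[E - T] ptr=3 lookahead=/ remaining=[/ num * num * id - id + id $]
Step 9: shift /. Stack=[E - T /] ptr=4 lookahead=num remaining=[num * num * id - id + id $]
Step 10: shift num. Stack=[E - T / num] ptr=5 lookahead=* remaining=[* num * id - id + id $]
Step 11: reduce F->num. Stack=[E - T / F] ptr=5 lookahead=* remaining=[* num * id - id + id $]
Step 12: reduce T->T / F. Stack=[E - T] ptr=5 lookahead=* remaining=[* num * id - id + id $]
Step 13: shift *. Stack=[E - T *] ptr=6 lookahead=num remaining=[num * id - id + id $]

Answer: 6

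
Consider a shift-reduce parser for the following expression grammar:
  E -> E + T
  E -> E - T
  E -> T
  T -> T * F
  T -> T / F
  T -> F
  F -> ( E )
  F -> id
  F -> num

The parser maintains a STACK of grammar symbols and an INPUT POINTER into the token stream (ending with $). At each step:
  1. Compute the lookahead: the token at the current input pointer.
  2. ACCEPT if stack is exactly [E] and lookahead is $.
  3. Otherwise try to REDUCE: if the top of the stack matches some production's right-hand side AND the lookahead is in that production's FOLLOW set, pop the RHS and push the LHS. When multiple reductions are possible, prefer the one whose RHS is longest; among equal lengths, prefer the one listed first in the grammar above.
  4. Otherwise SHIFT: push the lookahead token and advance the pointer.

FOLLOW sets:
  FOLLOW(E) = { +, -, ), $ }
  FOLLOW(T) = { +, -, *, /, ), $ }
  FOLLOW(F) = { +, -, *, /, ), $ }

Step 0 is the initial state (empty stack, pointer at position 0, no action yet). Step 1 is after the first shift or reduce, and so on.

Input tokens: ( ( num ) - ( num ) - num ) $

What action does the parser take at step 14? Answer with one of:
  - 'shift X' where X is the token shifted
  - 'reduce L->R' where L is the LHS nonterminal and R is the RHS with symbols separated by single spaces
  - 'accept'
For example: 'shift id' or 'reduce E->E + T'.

Step 1: shift (. Stack=[(] ptr=1 lookahead=( remaining=[( num ) - ( num ) - num ) $]
Step 2: shift (. Stack=[( (] ptr=2 lookahead=num remaining=[num ) - ( num ) - num ) $]
Step 3: shift num. Stack=[( ( num] ptr=3 lookahead=) remaining=[) - ( num ) - num ) $]
Step 4: reduce F->num. Stack=[( ( F] ptr=3 lookahead=) remaining=[) - ( num ) - num ) $]
Step 5: reduce T->F. Stack=[( ( T] ptr=3 lookahead=) remaining=[) - ( num ) - num ) $]
Step 6: reduce E->T. Stack=[( ( E] ptr=3 lookahead=) remaining=[) - ( num ) - num ) $]
Step 7: shift ). Stack=[( ( E )] ptr=4 lookahead=- remaining=[- ( num ) - num ) $]
Step 8: reduce F->( E ). Stack=[( F] ptr=4 lookahead=- remaining=[- ( num ) - num ) $]
Step 9: reduce T->F. Stack=[( T] ptr=4 lookahead=- remaining=[- ( num ) - num ) $]
Step 10: reduce E->T. Stack=[( E] ptr=4 lookahead=- remaining=[- ( num ) - num ) $]
Step 11: shift -. Stack=[( E -] ptr=5 lookahead=( remaining=[( num ) - num ) $]
Step 12: shift (. Stack=[( E - (] ptr=6 lookahead=num remaining=[num ) - num ) $]
Step 13: shift num. Stack=[( E - ( num] ptr=7 lookahead=) remaining=[) - num ) $]
Step 14: reduce F->num. Stack=[( E - ( F] ptr=7 lookahead=) remaining=[) - num ) $]

Answer: reduce F->num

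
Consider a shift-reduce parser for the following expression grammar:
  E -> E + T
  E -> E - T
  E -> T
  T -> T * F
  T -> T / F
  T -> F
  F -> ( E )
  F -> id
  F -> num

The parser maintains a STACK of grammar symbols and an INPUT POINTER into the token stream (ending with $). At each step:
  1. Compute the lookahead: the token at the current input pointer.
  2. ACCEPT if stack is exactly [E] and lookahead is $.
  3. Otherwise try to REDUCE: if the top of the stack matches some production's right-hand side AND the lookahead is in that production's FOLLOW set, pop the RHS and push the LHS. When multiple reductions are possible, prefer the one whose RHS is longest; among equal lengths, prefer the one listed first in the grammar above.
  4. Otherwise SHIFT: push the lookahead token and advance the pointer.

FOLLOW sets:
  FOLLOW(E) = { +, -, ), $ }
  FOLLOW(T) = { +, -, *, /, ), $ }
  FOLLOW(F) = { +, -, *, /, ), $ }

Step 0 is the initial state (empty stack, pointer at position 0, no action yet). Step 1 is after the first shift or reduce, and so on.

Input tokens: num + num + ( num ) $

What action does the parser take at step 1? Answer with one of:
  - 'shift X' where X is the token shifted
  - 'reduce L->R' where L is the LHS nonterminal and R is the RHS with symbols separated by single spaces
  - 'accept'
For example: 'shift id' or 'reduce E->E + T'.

Step 1: shift num. Stack=[num] ptr=1 lookahead=+ remaining=[+ num + ( num ) $]

Answer: shift num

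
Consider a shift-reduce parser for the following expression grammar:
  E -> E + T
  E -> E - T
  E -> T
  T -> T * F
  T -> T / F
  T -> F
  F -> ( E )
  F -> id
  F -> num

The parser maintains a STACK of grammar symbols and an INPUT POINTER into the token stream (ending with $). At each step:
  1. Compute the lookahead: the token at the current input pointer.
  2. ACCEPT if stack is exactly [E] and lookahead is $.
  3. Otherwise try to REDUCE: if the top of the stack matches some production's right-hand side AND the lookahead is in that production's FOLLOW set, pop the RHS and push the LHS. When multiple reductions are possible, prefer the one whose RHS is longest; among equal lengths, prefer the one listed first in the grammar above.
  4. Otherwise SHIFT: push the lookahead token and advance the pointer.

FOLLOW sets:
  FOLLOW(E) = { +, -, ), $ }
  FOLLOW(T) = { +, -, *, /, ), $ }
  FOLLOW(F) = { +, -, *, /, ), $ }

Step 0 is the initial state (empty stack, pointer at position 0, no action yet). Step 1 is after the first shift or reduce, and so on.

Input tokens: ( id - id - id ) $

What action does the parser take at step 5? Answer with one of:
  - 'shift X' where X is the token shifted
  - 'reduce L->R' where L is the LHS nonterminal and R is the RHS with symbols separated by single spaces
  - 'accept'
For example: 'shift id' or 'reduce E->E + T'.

Step 1: shift (. Stack=[(] ptr=1 lookahead=id remaining=[id - id - id ) $]
Step 2: shift id. Stack=[( id] ptr=2 lookahead=- remaining=[- id - id ) $]
Step 3: reduce F->id. Stack=[( F] ptr=2 lookahead=- remaining=[- id - id ) $]
Step 4: reduce T->F. Stack=[( T] ptr=2 lookahead=- remaining=[- id - id ) $]
Step 5: reduce E->T. Stack=[( E] ptr=2 lookahead=- remaining=[- id - id ) $]

Answer: reduce E->T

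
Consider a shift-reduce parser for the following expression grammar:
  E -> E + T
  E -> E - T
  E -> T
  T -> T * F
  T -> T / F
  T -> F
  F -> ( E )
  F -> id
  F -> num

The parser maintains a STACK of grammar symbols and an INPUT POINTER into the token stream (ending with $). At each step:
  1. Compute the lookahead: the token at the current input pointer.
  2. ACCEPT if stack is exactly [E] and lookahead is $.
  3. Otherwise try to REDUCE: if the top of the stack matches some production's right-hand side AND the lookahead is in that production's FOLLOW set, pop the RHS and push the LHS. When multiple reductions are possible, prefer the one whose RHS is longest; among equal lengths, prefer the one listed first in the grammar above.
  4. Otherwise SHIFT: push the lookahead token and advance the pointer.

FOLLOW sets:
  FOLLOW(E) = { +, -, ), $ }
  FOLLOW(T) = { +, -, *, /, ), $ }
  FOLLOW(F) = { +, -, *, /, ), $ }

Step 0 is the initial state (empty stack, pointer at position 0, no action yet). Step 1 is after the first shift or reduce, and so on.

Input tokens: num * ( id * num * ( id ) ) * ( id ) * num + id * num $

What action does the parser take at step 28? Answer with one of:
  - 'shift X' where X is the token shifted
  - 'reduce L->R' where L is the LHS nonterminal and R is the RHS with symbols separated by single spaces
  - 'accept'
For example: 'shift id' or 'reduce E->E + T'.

Step 1: shift num. Stack=[num] ptr=1 lookahead=* remaining=[* ( id * num * ( id ) ) * ( id ) * num + id * num $]
Step 2: reduce F->num. Stack=[F] ptr=1 lookahead=* remaining=[* ( id * num * ( id ) ) * ( id ) * num + id * num $]
Step 3: reduce T->F. Stack=[T] ptr=1 lookahead=* remaining=[* ( id * num * ( id ) ) * ( id ) * num + id * num $]
Step 4: shift *. Stack=[T *] ptr=2 lookahead=( remaining=[( id * num * ( id ) ) * ( id ) * num + id * num $]
Step 5: shift (. Stack=[T * (] ptr=3 lookahead=id remaining=[id * num * ( id ) ) * ( id ) * num + id * num $]
Step 6: shift id. Stack=[T * ( id] ptr=4 lookahead=* remaining=[* num * ( id ) ) * ( id ) * num + id * num $]
Step 7: reduce F->id. Stack=[T * ( F] ptr=4 lookahead=* remaining=[* num * ( id ) ) * ( id ) * num + id * num $]
Step 8: reduce T->F. Stack=[T * ( T] ptr=4 lookahead=* remaining=[* num * ( id ) ) * ( id ) * num + id * num $]
Step 9: shift *. Stack=[T * ( T *] ptr=5 lookahead=num remaining=[num * ( id ) ) * ( id ) * num + id * num $]
Step 10: shift num. Stack=[T * ( T * num] ptr=6 lookahead=* remaining=[* ( id ) ) * ( id ) * num + id * num $]
Step 11: reduce F->num. Stack=[T * ( T * F] ptr=6 lookahead=* remaining=[* ( id ) ) * ( id ) * num + id * num $]
Step 12: reduce T->T * F. Stack=[T * ( T] ptr=6 lookahead=* remaining=[* ( id ) ) * ( id ) * num + id * num $]
Step 13: shift *. Stack=[T * ( T *] ptr=7 lookahead=( remaining=[( id ) ) * ( id ) * num + id * num $]
Step 14: shift (. Stack=[T * ( T * (] ptr=8 lookahead=id remaining=[id ) ) * ( id ) * num + id * num $]
Step 15: shift id. Stack=[T * ( T * ( id] ptr=9 lookahead=) remaining=[) ) * ( id ) * num + id * num $]
Step 16: reduce F->id. Stack=[T * ( T * ( F] ptr=9 lookahead=) remaining=[) ) * ( id ) * num + id * num $]
Step 17: reduce T->F. Stack=[T * ( T * ( T] ptr=9 lookahead=) remaining=[) ) * ( id ) * num + id * num $]
Step 18: reduce E->T. Stack=[T * ( T * ( E] ptr=9 lookahead=) remaining=[) ) * ( id ) * num + id * num $]
Step 19: shift ). Stack=[T * ( T * ( E )] ptr=10 lookahead=) remaining=[) * ( id ) * num + id * num $]
Step 20: reduce F->( E ). Stack=[T * ( T * F] ptr=10 lookahead=) remaining=[) * ( id ) * num + id * num $]
Step 21: reduce T->T * F. Stack=[T * ( T] ptr=10 lookahead=) remaining=[) * ( id ) * num + id * num $]
Step 22: reduce E->T. Stack=[T * ( E] ptr=10 lookahead=) remaining=[) * ( id ) * num + id * num $]
Step 23: shift ). Stack=[T * ( E )] ptr=11 lookahead=* remaining=[* ( id ) * num + id * num $]
Step 24: reduce F->( E ). Stack=[T * F] ptr=11 lookahead=* remaining=[* ( id ) * num + id * num $]
Step 25: reduce T->T * F. Stack=[T] ptr=11 lookahead=* remaining=[* ( id ) * num + id * num $]
Step 26: shift *. Stack=[T *] ptr=12 lookahead=( remaining=[( id ) * num + id * num $]
Step 27: shift (. Stack=[T * (] ptr=13 lookahead=id remaining=[id ) * num + id * num $]
Step 28: shift id. Stack=[T * ( id] ptr=14 lookahead=) remaining=[) * num + id * num $]

Answer: shift id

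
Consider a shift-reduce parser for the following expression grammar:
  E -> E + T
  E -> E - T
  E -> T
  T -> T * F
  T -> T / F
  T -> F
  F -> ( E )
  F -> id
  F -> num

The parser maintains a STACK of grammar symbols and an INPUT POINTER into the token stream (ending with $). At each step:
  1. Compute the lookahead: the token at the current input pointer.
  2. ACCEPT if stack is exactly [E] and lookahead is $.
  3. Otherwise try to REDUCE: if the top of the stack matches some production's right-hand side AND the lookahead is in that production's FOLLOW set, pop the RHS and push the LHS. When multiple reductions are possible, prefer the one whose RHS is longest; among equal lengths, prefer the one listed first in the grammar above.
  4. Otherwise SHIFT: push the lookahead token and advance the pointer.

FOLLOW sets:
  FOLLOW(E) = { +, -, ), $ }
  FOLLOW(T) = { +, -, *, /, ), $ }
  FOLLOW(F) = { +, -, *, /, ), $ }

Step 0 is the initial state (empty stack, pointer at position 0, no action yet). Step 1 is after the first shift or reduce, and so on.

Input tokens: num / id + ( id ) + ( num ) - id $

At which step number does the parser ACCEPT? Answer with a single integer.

Step 1: shift num. Stack=[num] ptr=1 lookahead=/ remaining=[/ id + ( id ) + ( num ) - id $]
Step 2: reduce F->num. Stack=[F] ptr=1 lookahead=/ remaining=[/ id + ( id ) + ( num ) - id $]
Step 3: reduce T->F. Stack=[T] ptr=1 lookahead=/ remaining=[/ id + ( id ) + ( num ) - id $]
Step 4: shift /. Stack=[T /] ptr=2 lookahead=id remaining=[id + ( id ) + ( num ) - id $]
Step 5: shift id. Stack=[T / id] ptr=3 lookahead=+ remaining=[+ ( id ) + ( num ) - id $]
Step 6: reduce F->id. Stack=[T / F] ptr=3 lookahead=+ remaining=[+ ( id ) + ( num ) - id $]
Step 7: reduce T->T / F. Stack=[T] ptr=3 lookahead=+ remaining=[+ ( id ) + ( num ) - id $]
Step 8: reduce E->T. Stack=[E] ptr=3 lookahead=+ remaining=[+ ( id ) + ( num ) - id $]
Step 9: shift +. Stack=[E +] ptr=4 lookahead=( remaining=[( id ) + ( num ) - id $]
Step 10: shift (. Stack=[E + (] ptr=5 lookahead=id remaining=[id ) + ( num ) - id $]
Step 11: shift id. Stack=[E + ( id] ptr=6 lookahead=) remaining=[) + ( num ) - id $]
Step 12: reduce F->id. Stack=[E + ( F] ptr=6 lookahead=) remaining=[) + ( num ) - id $]
Step 13: reduce T->F. Stack=[E + ( T] ptr=6 lookahead=) remaining=[) + ( num ) - id $]
Step 14: reduce E->T. Stack=[E + ( E] ptr=6 lookahead=) remaining=[) + ( num ) - id $]
Step 15: shift ). Stack=[E + ( E )] ptr=7 lookahead=+ remaining=[+ ( num ) - id $]
Step 16: reduce F->( E ). Stack=[E + F] ptr=7 lookahead=+ remaining=[+ ( num ) - id $]
Step 17: reduce T->F. Stack=[E + T] ptr=7 lookahead=+ remaining=[+ ( num ) - id $]
Step 18: reduce E->E + T. Stack=[E] ptr=7 lookahead=+ remaining=[+ ( num ) - id $]
Step 19: shift +. Stack=[E +] ptr=8 lookahead=( remaining=[( num ) - id $]
Step 20: shift (. Stack=[E + (] ptr=9 lookahead=num remaining=[num ) - id $]
Step 21: shift num. Stack=[E + ( num] ptr=10 lookahead=) remaining=[) - id $]
Step 22: reduce F->num. Stack=[E + ( F] ptr=10 lookahead=) remaining=[) - id $]
Step 23: reduce T->F. Stack=[E + ( T] ptr=10 lookahead=) remaining=[) - id $]
Step 24: reduce E->T. Stack=[E + ( E] ptr=10 lookahead=) remaining=[) - id $]
Step 25: shift ). Stack=[E + ( E )] ptr=11 lookahead=- remaining=[- id $]
Step 26: reduce F->( E ). Stack=[E + F] ptr=11 lookahead=- remaining=[- id $]
Step 27: reduce T->F. Stack=[E + T] ptr=11 lookahead=- remaining=[- id $]
Step 28: reduce E->E + T. Stack=[E] ptr=11 lookahead=- remaining=[- id $]
Step 29: shift -. Stack=[E -] ptr=12 lookahead=id remaining=[id $]
Step 30: shift id. Stack=[E - id] ptr=13 lookahead=$ remaining=[$]
Step 31: reduce F->id. Stack=[E - F] ptr=13 lookahead=$ remaining=[$]
Step 32: reduce T->F. Stack=[E - T] ptr=13 lookahead=$ remaining=[$]
Step 33: reduce E->E - T. Stack=[E] ptr=13 lookahead=$ remaining=[$]
Step 34: accept. Stack=[E] ptr=13 lookahead=$ remaining=[$]

Answer: 34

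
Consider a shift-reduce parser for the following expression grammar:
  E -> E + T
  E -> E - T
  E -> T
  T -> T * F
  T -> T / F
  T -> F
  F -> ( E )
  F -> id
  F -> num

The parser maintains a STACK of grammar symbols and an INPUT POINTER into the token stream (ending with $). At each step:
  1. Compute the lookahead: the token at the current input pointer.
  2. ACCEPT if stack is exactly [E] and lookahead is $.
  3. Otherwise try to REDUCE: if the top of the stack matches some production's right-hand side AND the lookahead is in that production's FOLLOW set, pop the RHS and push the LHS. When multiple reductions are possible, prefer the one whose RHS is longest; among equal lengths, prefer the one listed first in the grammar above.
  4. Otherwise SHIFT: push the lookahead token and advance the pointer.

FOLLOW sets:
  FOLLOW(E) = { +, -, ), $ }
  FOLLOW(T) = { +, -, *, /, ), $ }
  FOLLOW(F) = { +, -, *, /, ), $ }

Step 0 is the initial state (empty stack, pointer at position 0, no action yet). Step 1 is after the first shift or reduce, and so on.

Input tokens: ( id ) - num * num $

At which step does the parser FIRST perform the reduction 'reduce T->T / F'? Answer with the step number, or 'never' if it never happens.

Step 1: shift (. Stack=[(] ptr=1 lookahead=id remaining=[id ) - num * num $]
Step 2: shift id. Stack=[( id] ptr=2 lookahead=) remaining=[) - num * num $]
Step 3: reduce F->id. Stack=[( F] ptr=2 lookahead=) remaining=[) - num * num $]
Step 4: reduce T->F. Stack=[( T] ptr=2 lookahead=) remaining=[) - num * num $]
Step 5: reduce E->T. Stack=[( E] ptr=2 lookahead=) remaining=[) - num * num $]
Step 6: shift ). Stack=[( E )] ptr=3 lookahead=- remaining=[- num * num $]
Step 7: reduce F->( E ). Stack=[F] ptr=3 lookahead=- remaining=[- num * num $]
Step 8: reduce T->F. Stack=[T] ptr=3 lookahead=- remaining=[- num * num $]
Step 9: reduce E->T. Stack=[E] ptr=3 lookahead=- remaining=[- num * num $]
Step 10: shift -. Stack=[E -] ptr=4 lookahead=num remaining=[num * num $]
Step 11: shift num. Stack=[E - num] ptr=5 lookahead=* remaining=[* num $]
Step 12: reduce F->num. Stack=[E - F] ptr=5 lookahead=* remaining=[* num $]
Step 13: reduce T->F. Stack=[E - T] ptr=5 lookahead=* remaining=[* num $]
Step 14: shift *. Stack=[E - T *] ptr=6 lookahead=num remaining=[num $]
Step 15: shift num. Stack=[E - T * num] ptr=7 lookahead=$ remaining=[$]
Step 16: reduce F->num. Stack=[E - T * F] ptr=7 lookahead=$ remaining=[$]
Step 17: reduce T->T * F. Stack=[E - T] ptr=7 lookahead=$ remaining=[$]
Step 18: reduce E->E - T. Stack=[E] ptr=7 lookahead=$ remaining=[$]
Step 19: accept. Stack=[E] ptr=7 lookahead=$ remaining=[$]

Answer: never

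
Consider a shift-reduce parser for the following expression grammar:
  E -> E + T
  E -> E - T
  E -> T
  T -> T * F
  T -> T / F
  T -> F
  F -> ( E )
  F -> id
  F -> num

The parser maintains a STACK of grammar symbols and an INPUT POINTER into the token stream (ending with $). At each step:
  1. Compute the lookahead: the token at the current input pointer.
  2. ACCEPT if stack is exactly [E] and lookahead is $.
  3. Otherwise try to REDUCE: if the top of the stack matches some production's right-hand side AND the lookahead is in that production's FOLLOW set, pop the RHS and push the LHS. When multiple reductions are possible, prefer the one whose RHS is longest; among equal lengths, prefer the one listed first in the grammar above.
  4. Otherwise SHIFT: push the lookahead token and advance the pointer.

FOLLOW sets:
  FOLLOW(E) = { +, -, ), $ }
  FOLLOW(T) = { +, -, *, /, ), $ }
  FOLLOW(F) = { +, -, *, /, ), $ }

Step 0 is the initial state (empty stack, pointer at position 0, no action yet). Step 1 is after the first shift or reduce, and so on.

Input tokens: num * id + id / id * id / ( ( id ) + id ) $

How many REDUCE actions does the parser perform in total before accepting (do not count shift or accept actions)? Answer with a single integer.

Step 1: shift num. Stack=[num] ptr=1 lookahead=* remaining=[* id + id / id * id / ( ( id ) + id ) $]
Step 2: reduce F->num. Stack=[F] ptr=1 lookahead=* remaining=[* id + id / id * id / ( ( id ) + id ) $]
Step 3: reduce T->F. Stack=[T] ptr=1 lookahead=* remaining=[* id + id / id * id / ( ( id ) + id ) $]
Step 4: shift *. Stack=[T *] ptr=2 lookahead=id remaining=[id + id / id * id / ( ( id ) + id ) $]
Step 5: shift id. Stack=[T * id] ptr=3 lookahead=+ remaining=[+ id / id * id / ( ( id ) + id ) $]
Step 6: reduce F->id. Stack=[T * F] ptr=3 lookahead=+ remaining=[+ id / id * id / ( ( id ) + id ) $]
Step 7: reduce T->T * F. Stack=[T] ptr=3 lookahead=+ remaining=[+ id / id * id / ( ( id ) + id ) $]
Step 8: reduce E->T. Stack=[E] ptr=3 lookahead=+ remaining=[+ id / id * id / ( ( id ) + id ) $]
Step 9: shift +. Stack=[E +] ptr=4 lookahead=id remaining=[id / id * id / ( ( id ) + id ) $]
Step 10: shift id. Stack=[E + id] ptr=5 lookahead=/ remaining=[/ id * id / ( ( id ) + id ) $]
Step 11: reduce F->id. Stack=[E + F] ptr=5 lookahead=/ remaining=[/ id * id / ( ( id ) + id ) $]
Step 12: reduce T->F. Stack=[E + T] ptr=5 lookahead=/ remaining=[/ id * id / ( ( id ) + id ) $]
Step 13: shift /. Stack=[E + T /] ptr=6 lookahead=id remaining=[id * id / ( ( id ) + id ) $]
Step 14: shift id. Stack=[E + T / id] ptr=7 lookahead=* remaining=[* id / ( ( id ) + id ) $]
Step 15: reduce F->id. Stack=[E + T / F] ptr=7 lookahead=* remaining=[* id / ( ( id ) + id ) $]
Step 16: reduce T->T / F. Stack=[E + T] ptr=7 lookahead=* remaining=[* id / ( ( id ) + id ) $]
Step 17: shift *. Stack=[E + T *] ptr=8 lookahead=id remaining=[id / ( ( id ) + id ) $]
Step 18: shift id. Stack=[E + T * id] ptr=9 lookahead=/ remaining=[/ ( ( id ) + id ) $]
Step 19: reduce F->id. Stack=[E + T * F] ptr=9 lookahead=/ remaining=[/ ( ( id ) + id ) $]
Step 20: reduce T->T * F. Stack=[E + T] ptr=9 lookahead=/ remaining=[/ ( ( id ) + id ) $]
Step 21: shift /. Stack=[E + T /] ptr=10 lookahead=( remaining=[( ( id ) + id ) $]
Step 22: shift (. Stack=[E + T / (] ptr=11 lookahead=( remaining=[( id ) + id ) $]
Step 23: shift (. Stack=[E + T / ( (] ptr=12 lookahead=id remaining=[id ) + id ) $]
Step 24: shift id. Stack=[E + T / ( ( id] ptr=13 lookahead=) remaining=[) + id ) $]
Step 25: reduce F->id. Stack=[E + T / ( ( F] ptr=13 lookahead=) remaining=[) + id ) $]
Step 26: reduce T->F. Stack=[E + T / ( ( T] ptr=13 lookahead=) remaining=[) + id ) $]
Step 27: reduce E->T. Stack=[E + T / ( ( E] ptr=13 lookahead=) remaining=[) + id ) $]
Step 28: shift ). Stack=[E + T / ( ( E )] ptr=14 lookahead=+ remaining=[+ id ) $]
Step 29: reduce F->( E ). Stack=[E + T / ( F] ptr=14 lookahead=+ remaining=[+ id ) $]
Step 30: reduce T->F. Stack=[E + T / ( T] ptr=14 lookahead=+ remaining=[+ id ) $]
Step 31: reduce E->T. Stack=[E + T / ( E] ptr=14 lookahead=+ remaining=[+ id ) $]
Step 32: shift +. Stack=[E + T / ( E +] ptr=15 lookahead=id remaining=[id ) $]
Step 33: shift id. Stack=[E + T / ( E + id] ptr=16 lookahead=) remaining=[) $]
Step 34: reduce F->id. Stack=[E + T / ( E + F] ptr=16 lookahead=) remaining=[) $]
Step 35: reduce T->F. Stack=[E + T / ( E + T] ptr=16 lookahead=) remaining=[) $]
Step 36: reduce E->E + T. Stack=[E + T / ( E] ptr=16 lookahead=) remaining=[) $]
Step 37: shift ). Stack=[E + T / ( E )] ptr=17 lookahead=$ remaining=[$]
Step 38: reduce F->( E ). Stack=[E + T / F] ptr=17 lookahead=$ remaining=[$]
Step 39: reduce T->T / F. Stack=[E + T] ptr=17 lookahead=$ remaining=[$]
Step 40: reduce E->E + T. Stack=[E] ptr=17 lookahead=$ remaining=[$]
Step 41: accept. Stack=[E] ptr=17 lookahead=$ remaining=[$]

Answer: 23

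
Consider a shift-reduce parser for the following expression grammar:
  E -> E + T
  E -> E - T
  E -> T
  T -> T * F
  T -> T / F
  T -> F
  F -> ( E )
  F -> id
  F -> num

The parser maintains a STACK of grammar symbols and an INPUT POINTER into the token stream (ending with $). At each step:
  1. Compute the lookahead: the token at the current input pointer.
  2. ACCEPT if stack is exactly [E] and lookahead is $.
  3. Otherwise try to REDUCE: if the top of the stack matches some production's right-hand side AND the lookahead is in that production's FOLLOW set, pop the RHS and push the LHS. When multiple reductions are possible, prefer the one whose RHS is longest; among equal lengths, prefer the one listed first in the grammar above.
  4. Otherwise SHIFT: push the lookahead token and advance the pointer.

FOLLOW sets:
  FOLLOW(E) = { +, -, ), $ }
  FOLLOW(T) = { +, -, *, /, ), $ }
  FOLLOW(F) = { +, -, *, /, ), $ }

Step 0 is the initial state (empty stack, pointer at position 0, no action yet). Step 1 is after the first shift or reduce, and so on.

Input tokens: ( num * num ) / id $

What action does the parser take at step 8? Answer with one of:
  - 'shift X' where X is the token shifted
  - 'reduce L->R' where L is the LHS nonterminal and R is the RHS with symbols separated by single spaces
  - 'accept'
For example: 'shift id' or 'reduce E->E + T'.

Step 1: shift (. Stack=[(] ptr=1 lookahead=num remaining=[num * num ) / id $]
Step 2: shift num. Stack=[( num] ptr=2 lookahead=* remaining=[* num ) / id $]
Step 3: reduce F->num. Stack=[( F] ptr=2 lookahead=* remaining=[* num ) / id $]
Step 4: reduce T->F. Stack=[( T] ptr=2 lookahead=* remaining=[* num ) / id $]
Step 5: shift *. Stack=[( T *] ptr=3 lookahead=num remaining=[num ) / id $]
Step 6: shift num. Stack=[( T * num] ptr=4 lookahead=) remaining=[) / id $]
Step 7: reduce F->num. Stack=[( T * F] ptr=4 lookahead=) remaining=[) / id $]
Step 8: reduce T->T * F. Stack=[( T] ptr=4 lookahead=) remaining=[) / id $]

Answer: reduce T->T * F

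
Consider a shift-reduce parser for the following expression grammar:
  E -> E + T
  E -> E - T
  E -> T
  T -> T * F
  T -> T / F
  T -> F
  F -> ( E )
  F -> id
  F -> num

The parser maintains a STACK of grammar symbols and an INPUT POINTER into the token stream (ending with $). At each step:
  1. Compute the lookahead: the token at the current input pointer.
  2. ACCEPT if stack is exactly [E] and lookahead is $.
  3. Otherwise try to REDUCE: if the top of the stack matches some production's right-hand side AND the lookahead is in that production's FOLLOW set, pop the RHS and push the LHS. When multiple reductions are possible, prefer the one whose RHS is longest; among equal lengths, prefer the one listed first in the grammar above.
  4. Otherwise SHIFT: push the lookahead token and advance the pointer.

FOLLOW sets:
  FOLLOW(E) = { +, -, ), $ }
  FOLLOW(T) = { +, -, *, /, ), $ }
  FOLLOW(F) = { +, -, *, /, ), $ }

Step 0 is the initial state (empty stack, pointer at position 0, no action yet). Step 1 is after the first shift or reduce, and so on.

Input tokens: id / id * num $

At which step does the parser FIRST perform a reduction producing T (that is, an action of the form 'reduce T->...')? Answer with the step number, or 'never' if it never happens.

Answer: 3

Derivation:
Step 1: shift id. Stack=[id] ptr=1 lookahead=/ remaining=[/ id * num $]
Step 2: reduce F->id. Stack=[F] ptr=1 lookahead=/ remaining=[/ id * num $]
Step 3: reduce T->F. Stack=[T] ptr=1 lookahead=/ remaining=[/ id * num $]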